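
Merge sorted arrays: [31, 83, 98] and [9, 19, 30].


Take 9 from B
Take 19 from B
Take 30 from B

Merged: [9, 19, 30, 31, 83, 98]


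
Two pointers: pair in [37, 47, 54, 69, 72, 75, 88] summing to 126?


lo=0(37)+hi=6(88)=125
lo=1(47)+hi=6(88)=135
lo=1(47)+hi=5(75)=122
lo=2(54)+hi=5(75)=129
lo=2(54)+hi=4(72)=126

Yes: 54+72=126


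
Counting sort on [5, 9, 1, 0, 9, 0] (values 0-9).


Input: [5, 9, 1, 0, 9, 0]
Counts: [2, 1, 0, 0, 0, 1, 0, 0, 0, 2]

Sorted: [0, 0, 1, 5, 9, 9]


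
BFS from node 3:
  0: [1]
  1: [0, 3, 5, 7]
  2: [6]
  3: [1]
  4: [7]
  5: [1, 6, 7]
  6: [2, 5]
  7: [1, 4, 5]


Visit 3, enqueue [1]
Visit 1, enqueue [0, 5, 7]
Visit 0, enqueue []
Visit 5, enqueue [6]
Visit 7, enqueue [4]
Visit 6, enqueue [2]
Visit 4, enqueue []
Visit 2, enqueue []

BFS order: [3, 1, 0, 5, 7, 6, 4, 2]


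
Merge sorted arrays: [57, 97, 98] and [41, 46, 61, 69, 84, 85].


Take 41 from B
Take 46 from B
Take 57 from A
Take 61 from B
Take 69 from B
Take 84 from B
Take 85 from B

Merged: [41, 46, 57, 61, 69, 84, 85, 97, 98]


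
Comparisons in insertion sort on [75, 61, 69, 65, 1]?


Algorithm: insertion sort
Input: [75, 61, 69, 65, 1]
Sorted: [1, 61, 65, 69, 75]

10


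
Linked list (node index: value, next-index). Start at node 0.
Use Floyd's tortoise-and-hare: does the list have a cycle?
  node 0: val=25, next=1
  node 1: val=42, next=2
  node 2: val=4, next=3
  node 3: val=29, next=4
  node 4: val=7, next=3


Floyd's tortoise (slow, +1) and hare (fast, +2):
  init: slow=0, fast=0
  step 1: slow=1, fast=2
  step 2: slow=2, fast=4
  step 3: slow=3, fast=4
  step 4: slow=4, fast=4
  slow == fast at node 4: cycle detected

Cycle: yes


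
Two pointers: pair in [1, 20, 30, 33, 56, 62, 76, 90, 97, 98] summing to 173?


lo=0(1)+hi=9(98)=99
lo=1(20)+hi=9(98)=118
lo=2(30)+hi=9(98)=128
lo=3(33)+hi=9(98)=131
lo=4(56)+hi=9(98)=154
lo=5(62)+hi=9(98)=160
lo=6(76)+hi=9(98)=174
lo=6(76)+hi=8(97)=173

Yes: 76+97=173


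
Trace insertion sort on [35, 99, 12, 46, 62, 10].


Initial: [35, 99, 12, 46, 62, 10]
Insert 99: [35, 99, 12, 46, 62, 10]
Insert 12: [12, 35, 99, 46, 62, 10]
Insert 46: [12, 35, 46, 99, 62, 10]
Insert 62: [12, 35, 46, 62, 99, 10]
Insert 10: [10, 12, 35, 46, 62, 99]

Sorted: [10, 12, 35, 46, 62, 99]


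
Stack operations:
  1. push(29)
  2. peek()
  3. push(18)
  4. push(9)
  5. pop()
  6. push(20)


push(29) -> [29]
peek()->29
push(18) -> [29, 18]
push(9) -> [29, 18, 9]
pop()->9, [29, 18]
push(20) -> [29, 18, 20]

Final stack: [29, 18, 20]


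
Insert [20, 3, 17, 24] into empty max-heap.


Insert 20: [20]
Insert 3: [20, 3]
Insert 17: [20, 3, 17]
Insert 24: [24, 20, 17, 3]

Final heap: [24, 20, 17, 3]


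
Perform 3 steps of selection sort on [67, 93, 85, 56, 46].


Initial: [67, 93, 85, 56, 46]
Step 1: min=46 at 4
  Swap: [46, 93, 85, 56, 67]
Step 2: min=56 at 3
  Swap: [46, 56, 85, 93, 67]
Step 3: min=67 at 4
  Swap: [46, 56, 67, 93, 85]

After 3 steps: [46, 56, 67, 93, 85]


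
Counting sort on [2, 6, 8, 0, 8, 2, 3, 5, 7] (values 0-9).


Input: [2, 6, 8, 0, 8, 2, 3, 5, 7]
Counts: [1, 0, 2, 1, 0, 1, 1, 1, 2, 0]

Sorted: [0, 2, 2, 3, 5, 6, 7, 8, 8]


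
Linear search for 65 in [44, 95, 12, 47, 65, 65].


i=0: 44!=65
i=1: 95!=65
i=2: 12!=65
i=3: 47!=65
i=4: 65==65 found!

Found at 4, 5 comps


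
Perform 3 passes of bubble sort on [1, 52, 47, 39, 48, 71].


Initial: [1, 52, 47, 39, 48, 71]
Pass 1: [1, 47, 39, 48, 52, 71] (3 swaps)
Pass 2: [1, 39, 47, 48, 52, 71] (1 swaps)
Pass 3: [1, 39, 47, 48, 52, 71] (0 swaps)

After 3 passes: [1, 39, 47, 48, 52, 71]


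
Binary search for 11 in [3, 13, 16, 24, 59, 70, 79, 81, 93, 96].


Step 1: lo=0, hi=9, mid=4, val=59
Step 2: lo=0, hi=3, mid=1, val=13
Step 3: lo=0, hi=0, mid=0, val=3

Not found


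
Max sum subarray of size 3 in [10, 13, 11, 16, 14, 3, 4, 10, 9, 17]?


[0:3]: 34
[1:4]: 40
[2:5]: 41
[3:6]: 33
[4:7]: 21
[5:8]: 17
[6:9]: 23
[7:10]: 36

Max: 41 at [2:5]


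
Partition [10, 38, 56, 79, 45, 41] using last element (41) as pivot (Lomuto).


Pivot: 41
  10 <= 41: advance i (no swap)
  38 <= 41: advance i (no swap)
Place pivot at 2: [10, 38, 41, 79, 45, 56]

Partitioned: [10, 38, 41, 79, 45, 56]


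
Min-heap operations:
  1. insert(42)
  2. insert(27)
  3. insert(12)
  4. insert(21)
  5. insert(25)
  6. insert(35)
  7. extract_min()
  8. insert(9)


insert(42) -> [42]
insert(27) -> [27, 42]
insert(12) -> [12, 42, 27]
insert(21) -> [12, 21, 27, 42]
insert(25) -> [12, 21, 27, 42, 25]
insert(35) -> [12, 21, 27, 42, 25, 35]
extract_min()->12, [21, 25, 27, 42, 35]
insert(9) -> [9, 25, 21, 42, 35, 27]

Final heap: [9, 25, 21, 42, 35, 27]


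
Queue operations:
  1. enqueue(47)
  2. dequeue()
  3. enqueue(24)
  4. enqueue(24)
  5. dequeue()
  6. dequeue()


enqueue(47) -> [47]
dequeue()->47, []
enqueue(24) -> [24]
enqueue(24) -> [24, 24]
dequeue()->24, [24]
dequeue()->24, []

Final queue: []


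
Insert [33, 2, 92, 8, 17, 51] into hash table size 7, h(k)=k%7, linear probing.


Insert 33: h=5 -> slot 5
Insert 2: h=2 -> slot 2
Insert 92: h=1 -> slot 1
Insert 8: h=1, 2 probes -> slot 3
Insert 17: h=3, 1 probes -> slot 4
Insert 51: h=2, 4 probes -> slot 6

Table: [None, 92, 2, 8, 17, 33, 51]


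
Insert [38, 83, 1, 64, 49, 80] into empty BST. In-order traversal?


Insert 38: root
Insert 83: R from 38
Insert 1: L from 38
Insert 64: R from 38 -> L from 83
Insert 49: R from 38 -> L from 83 -> L from 64
Insert 80: R from 38 -> L from 83 -> R from 64

In-order: [1, 38, 49, 64, 80, 83]


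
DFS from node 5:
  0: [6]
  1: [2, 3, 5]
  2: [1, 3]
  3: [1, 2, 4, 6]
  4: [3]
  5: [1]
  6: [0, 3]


Visit 5, push [1]
Visit 1, push [3, 2]
Visit 2, push [3]
Visit 3, push [6, 4]
Visit 4, push []
Visit 6, push [0]
Visit 0, push []

DFS order: [5, 1, 2, 3, 4, 6, 0]


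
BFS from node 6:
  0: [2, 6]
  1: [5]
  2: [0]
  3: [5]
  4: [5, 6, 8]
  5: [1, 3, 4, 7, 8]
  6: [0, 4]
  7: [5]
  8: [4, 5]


Visit 6, enqueue [0, 4]
Visit 0, enqueue [2]
Visit 4, enqueue [5, 8]
Visit 2, enqueue []
Visit 5, enqueue [1, 3, 7]
Visit 8, enqueue []
Visit 1, enqueue []
Visit 3, enqueue []
Visit 7, enqueue []

BFS order: [6, 0, 4, 2, 5, 8, 1, 3, 7]


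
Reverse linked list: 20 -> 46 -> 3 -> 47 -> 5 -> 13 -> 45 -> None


Step 1: curr=20, set curr.next=prev(None) | reversed so far: 20
Step 2: curr=46, set curr.next=prev(20) | reversed so far: 46 -> 20
Step 3: curr=3, set curr.next=prev(46) | reversed so far: 3 -> 46 -> 20
Step 4: curr=47, set curr.next=prev(3) | reversed so far: 47 -> 3 -> 46 -> 20
Step 5: curr=5, set curr.next=prev(47) | reversed so far: 5 -> 47 -> 3 -> 46 -> 20
Step 6: curr=13, set curr.next=prev(5) | reversed so far: 13 -> 5 -> 47 -> 3 -> 46 -> 20
Step 7: curr=45, set curr.next=prev(13) | reversed so far: 45 -> 13 -> 5 -> 47 -> 3 -> 46 -> 20

45 -> 13 -> 5 -> 47 -> 3 -> 46 -> 20 -> None


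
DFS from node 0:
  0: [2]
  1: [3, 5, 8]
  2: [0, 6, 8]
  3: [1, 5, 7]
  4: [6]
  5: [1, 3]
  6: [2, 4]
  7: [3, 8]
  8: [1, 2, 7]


Visit 0, push [2]
Visit 2, push [8, 6]
Visit 6, push [4]
Visit 4, push []
Visit 8, push [7, 1]
Visit 1, push [5, 3]
Visit 3, push [7, 5]
Visit 5, push []
Visit 7, push []

DFS order: [0, 2, 6, 4, 8, 1, 3, 5, 7]


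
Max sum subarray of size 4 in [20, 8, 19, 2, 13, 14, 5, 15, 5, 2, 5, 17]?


[0:4]: 49
[1:5]: 42
[2:6]: 48
[3:7]: 34
[4:8]: 47
[5:9]: 39
[6:10]: 27
[7:11]: 27
[8:12]: 29

Max: 49 at [0:4]


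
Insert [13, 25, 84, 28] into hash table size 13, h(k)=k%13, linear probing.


Insert 13: h=0 -> slot 0
Insert 25: h=12 -> slot 12
Insert 84: h=6 -> slot 6
Insert 28: h=2 -> slot 2

Table: [13, None, 28, None, None, None, 84, None, None, None, None, None, 25]


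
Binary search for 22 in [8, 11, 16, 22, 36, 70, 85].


Step 1: lo=0, hi=6, mid=3, val=22

Found at index 3


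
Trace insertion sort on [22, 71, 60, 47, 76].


Initial: [22, 71, 60, 47, 76]
Insert 71: [22, 71, 60, 47, 76]
Insert 60: [22, 60, 71, 47, 76]
Insert 47: [22, 47, 60, 71, 76]
Insert 76: [22, 47, 60, 71, 76]

Sorted: [22, 47, 60, 71, 76]


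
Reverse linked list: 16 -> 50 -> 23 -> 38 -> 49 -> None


Step 1: curr=16, set curr.next=prev(None) | reversed so far: 16
Step 2: curr=50, set curr.next=prev(16) | reversed so far: 50 -> 16
Step 3: curr=23, set curr.next=prev(50) | reversed so far: 23 -> 50 -> 16
Step 4: curr=38, set curr.next=prev(23) | reversed so far: 38 -> 23 -> 50 -> 16
Step 5: curr=49, set curr.next=prev(38) | reversed so far: 49 -> 38 -> 23 -> 50 -> 16

49 -> 38 -> 23 -> 50 -> 16 -> None


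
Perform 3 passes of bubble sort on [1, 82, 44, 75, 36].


Initial: [1, 82, 44, 75, 36]
Pass 1: [1, 44, 75, 36, 82] (3 swaps)
Pass 2: [1, 44, 36, 75, 82] (1 swaps)
Pass 3: [1, 36, 44, 75, 82] (1 swaps)

After 3 passes: [1, 36, 44, 75, 82]


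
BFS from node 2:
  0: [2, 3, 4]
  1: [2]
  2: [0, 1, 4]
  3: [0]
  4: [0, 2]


Visit 2, enqueue [0, 1, 4]
Visit 0, enqueue [3]
Visit 1, enqueue []
Visit 4, enqueue []
Visit 3, enqueue []

BFS order: [2, 0, 1, 4, 3]


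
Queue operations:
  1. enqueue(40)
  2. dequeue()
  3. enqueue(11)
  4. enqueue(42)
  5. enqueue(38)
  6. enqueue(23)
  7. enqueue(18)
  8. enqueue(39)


enqueue(40) -> [40]
dequeue()->40, []
enqueue(11) -> [11]
enqueue(42) -> [11, 42]
enqueue(38) -> [11, 42, 38]
enqueue(23) -> [11, 42, 38, 23]
enqueue(18) -> [11, 42, 38, 23, 18]
enqueue(39) -> [11, 42, 38, 23, 18, 39]

Final queue: [11, 42, 38, 23, 18, 39]


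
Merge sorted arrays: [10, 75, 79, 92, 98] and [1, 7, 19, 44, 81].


Take 1 from B
Take 7 from B
Take 10 from A
Take 19 from B
Take 44 from B
Take 75 from A
Take 79 from A
Take 81 from B

Merged: [1, 7, 10, 19, 44, 75, 79, 81, 92, 98]


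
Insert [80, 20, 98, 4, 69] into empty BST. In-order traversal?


Insert 80: root
Insert 20: L from 80
Insert 98: R from 80
Insert 4: L from 80 -> L from 20
Insert 69: L from 80 -> R from 20

In-order: [4, 20, 69, 80, 98]


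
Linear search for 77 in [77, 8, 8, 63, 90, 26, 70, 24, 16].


i=0: 77==77 found!

Found at 0, 1 comps


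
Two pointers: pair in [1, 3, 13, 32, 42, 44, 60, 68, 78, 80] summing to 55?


lo=0(1)+hi=9(80)=81
lo=0(1)+hi=8(78)=79
lo=0(1)+hi=7(68)=69
lo=0(1)+hi=6(60)=61
lo=0(1)+hi=5(44)=45
lo=1(3)+hi=5(44)=47
lo=2(13)+hi=5(44)=57
lo=2(13)+hi=4(42)=55

Yes: 13+42=55


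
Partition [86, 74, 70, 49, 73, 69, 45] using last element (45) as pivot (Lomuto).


Pivot: 45
Place pivot at 0: [45, 74, 70, 49, 73, 69, 86]

Partitioned: [45, 74, 70, 49, 73, 69, 86]


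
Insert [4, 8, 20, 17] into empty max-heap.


Insert 4: [4]
Insert 8: [8, 4]
Insert 20: [20, 4, 8]
Insert 17: [20, 17, 8, 4]

Final heap: [20, 17, 8, 4]


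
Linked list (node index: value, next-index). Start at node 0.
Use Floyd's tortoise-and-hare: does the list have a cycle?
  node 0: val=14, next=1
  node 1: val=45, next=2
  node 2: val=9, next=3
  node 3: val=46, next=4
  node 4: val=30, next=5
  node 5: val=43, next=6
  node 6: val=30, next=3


Floyd's tortoise (slow, +1) and hare (fast, +2):
  init: slow=0, fast=0
  step 1: slow=1, fast=2
  step 2: slow=2, fast=4
  step 3: slow=3, fast=6
  step 4: slow=4, fast=4
  slow == fast at node 4: cycle detected

Cycle: yes


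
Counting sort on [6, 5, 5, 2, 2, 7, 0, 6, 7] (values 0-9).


Input: [6, 5, 5, 2, 2, 7, 0, 6, 7]
Counts: [1, 0, 2, 0, 0, 2, 2, 2, 0, 0]

Sorted: [0, 2, 2, 5, 5, 6, 6, 7, 7]


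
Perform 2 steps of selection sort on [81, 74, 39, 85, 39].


Initial: [81, 74, 39, 85, 39]
Step 1: min=39 at 2
  Swap: [39, 74, 81, 85, 39]
Step 2: min=39 at 4
  Swap: [39, 39, 81, 85, 74]

After 2 steps: [39, 39, 81, 85, 74]


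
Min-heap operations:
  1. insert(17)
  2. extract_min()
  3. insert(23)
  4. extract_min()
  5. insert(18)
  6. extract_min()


insert(17) -> [17]
extract_min()->17, []
insert(23) -> [23]
extract_min()->23, []
insert(18) -> [18]
extract_min()->18, []

Final heap: []


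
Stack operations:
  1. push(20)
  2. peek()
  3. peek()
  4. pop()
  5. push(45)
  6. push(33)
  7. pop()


push(20) -> [20]
peek()->20
peek()->20
pop()->20, []
push(45) -> [45]
push(33) -> [45, 33]
pop()->33, [45]

Final stack: [45]


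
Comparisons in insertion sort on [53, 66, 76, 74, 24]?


Algorithm: insertion sort
Input: [53, 66, 76, 74, 24]
Sorted: [24, 53, 66, 74, 76]

8


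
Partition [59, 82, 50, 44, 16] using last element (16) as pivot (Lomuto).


Pivot: 16
Place pivot at 0: [16, 82, 50, 44, 59]

Partitioned: [16, 82, 50, 44, 59]


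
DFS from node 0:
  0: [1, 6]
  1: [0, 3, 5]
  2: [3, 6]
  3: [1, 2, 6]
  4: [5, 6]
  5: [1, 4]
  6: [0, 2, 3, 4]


Visit 0, push [6, 1]
Visit 1, push [5, 3]
Visit 3, push [6, 2]
Visit 2, push [6]
Visit 6, push [4]
Visit 4, push [5]
Visit 5, push []

DFS order: [0, 1, 3, 2, 6, 4, 5]


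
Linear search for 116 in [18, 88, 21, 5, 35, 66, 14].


i=0: 18!=116
i=1: 88!=116
i=2: 21!=116
i=3: 5!=116
i=4: 35!=116
i=5: 66!=116
i=6: 14!=116

Not found, 7 comps


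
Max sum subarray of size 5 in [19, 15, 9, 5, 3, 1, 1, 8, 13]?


[0:5]: 51
[1:6]: 33
[2:7]: 19
[3:8]: 18
[4:9]: 26

Max: 51 at [0:5]


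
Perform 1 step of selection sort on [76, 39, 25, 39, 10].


Initial: [76, 39, 25, 39, 10]
Step 1: min=10 at 4
  Swap: [10, 39, 25, 39, 76]

After 1 step: [10, 39, 25, 39, 76]


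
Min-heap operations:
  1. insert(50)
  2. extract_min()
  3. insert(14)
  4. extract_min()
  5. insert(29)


insert(50) -> [50]
extract_min()->50, []
insert(14) -> [14]
extract_min()->14, []
insert(29) -> [29]

Final heap: [29]


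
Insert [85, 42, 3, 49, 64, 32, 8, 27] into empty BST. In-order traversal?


Insert 85: root
Insert 42: L from 85
Insert 3: L from 85 -> L from 42
Insert 49: L from 85 -> R from 42
Insert 64: L from 85 -> R from 42 -> R from 49
Insert 32: L from 85 -> L from 42 -> R from 3
Insert 8: L from 85 -> L from 42 -> R from 3 -> L from 32
Insert 27: L from 85 -> L from 42 -> R from 3 -> L from 32 -> R from 8

In-order: [3, 8, 27, 32, 42, 49, 64, 85]


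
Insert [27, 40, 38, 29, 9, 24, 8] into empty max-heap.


Insert 27: [27]
Insert 40: [40, 27]
Insert 38: [40, 27, 38]
Insert 29: [40, 29, 38, 27]
Insert 9: [40, 29, 38, 27, 9]
Insert 24: [40, 29, 38, 27, 9, 24]
Insert 8: [40, 29, 38, 27, 9, 24, 8]

Final heap: [40, 29, 38, 27, 9, 24, 8]


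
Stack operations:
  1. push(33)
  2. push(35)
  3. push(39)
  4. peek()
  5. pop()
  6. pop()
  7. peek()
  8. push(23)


push(33) -> [33]
push(35) -> [33, 35]
push(39) -> [33, 35, 39]
peek()->39
pop()->39, [33, 35]
pop()->35, [33]
peek()->33
push(23) -> [33, 23]

Final stack: [33, 23]


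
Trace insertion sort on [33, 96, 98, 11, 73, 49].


Initial: [33, 96, 98, 11, 73, 49]
Insert 96: [33, 96, 98, 11, 73, 49]
Insert 98: [33, 96, 98, 11, 73, 49]
Insert 11: [11, 33, 96, 98, 73, 49]
Insert 73: [11, 33, 73, 96, 98, 49]
Insert 49: [11, 33, 49, 73, 96, 98]

Sorted: [11, 33, 49, 73, 96, 98]


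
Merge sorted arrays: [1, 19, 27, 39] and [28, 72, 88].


Take 1 from A
Take 19 from A
Take 27 from A
Take 28 from B
Take 39 from A

Merged: [1, 19, 27, 28, 39, 72, 88]


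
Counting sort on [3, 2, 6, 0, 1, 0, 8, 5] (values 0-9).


Input: [3, 2, 6, 0, 1, 0, 8, 5]
Counts: [2, 1, 1, 1, 0, 1, 1, 0, 1, 0]

Sorted: [0, 0, 1, 2, 3, 5, 6, 8]


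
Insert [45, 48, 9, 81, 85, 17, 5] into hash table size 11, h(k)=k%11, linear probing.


Insert 45: h=1 -> slot 1
Insert 48: h=4 -> slot 4
Insert 9: h=9 -> slot 9
Insert 81: h=4, 1 probes -> slot 5
Insert 85: h=8 -> slot 8
Insert 17: h=6 -> slot 6
Insert 5: h=5, 2 probes -> slot 7

Table: [None, 45, None, None, 48, 81, 17, 5, 85, 9, None]


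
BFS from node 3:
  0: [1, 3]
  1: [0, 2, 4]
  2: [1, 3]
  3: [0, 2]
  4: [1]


Visit 3, enqueue [0, 2]
Visit 0, enqueue [1]
Visit 2, enqueue []
Visit 1, enqueue [4]
Visit 4, enqueue []

BFS order: [3, 0, 2, 1, 4]


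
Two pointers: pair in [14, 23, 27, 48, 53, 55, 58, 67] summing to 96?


lo=0(14)+hi=7(67)=81
lo=1(23)+hi=7(67)=90
lo=2(27)+hi=7(67)=94
lo=3(48)+hi=7(67)=115
lo=3(48)+hi=6(58)=106
lo=3(48)+hi=5(55)=103
lo=3(48)+hi=4(53)=101

No pair found


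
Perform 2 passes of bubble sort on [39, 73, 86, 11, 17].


Initial: [39, 73, 86, 11, 17]
Pass 1: [39, 73, 11, 17, 86] (2 swaps)
Pass 2: [39, 11, 17, 73, 86] (2 swaps)

After 2 passes: [39, 11, 17, 73, 86]


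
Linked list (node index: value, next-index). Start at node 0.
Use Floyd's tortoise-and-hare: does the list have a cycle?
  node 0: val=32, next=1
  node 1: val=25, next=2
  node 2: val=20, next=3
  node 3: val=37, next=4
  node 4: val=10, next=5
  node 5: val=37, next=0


Floyd's tortoise (slow, +1) and hare (fast, +2):
  init: slow=0, fast=0
  step 1: slow=1, fast=2
  step 2: slow=2, fast=4
  step 3: slow=3, fast=0
  step 4: slow=4, fast=2
  step 5: slow=5, fast=4
  step 6: slow=0, fast=0
  slow == fast at node 0: cycle detected

Cycle: yes


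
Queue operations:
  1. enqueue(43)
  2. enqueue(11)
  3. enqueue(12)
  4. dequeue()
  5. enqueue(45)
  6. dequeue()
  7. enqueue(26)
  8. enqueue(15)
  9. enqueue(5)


enqueue(43) -> [43]
enqueue(11) -> [43, 11]
enqueue(12) -> [43, 11, 12]
dequeue()->43, [11, 12]
enqueue(45) -> [11, 12, 45]
dequeue()->11, [12, 45]
enqueue(26) -> [12, 45, 26]
enqueue(15) -> [12, 45, 26, 15]
enqueue(5) -> [12, 45, 26, 15, 5]

Final queue: [12, 45, 26, 15, 5]


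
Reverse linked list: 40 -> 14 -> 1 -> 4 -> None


Step 1: curr=40, set curr.next=prev(None) | reversed so far: 40
Step 2: curr=14, set curr.next=prev(40) | reversed so far: 14 -> 40
Step 3: curr=1, set curr.next=prev(14) | reversed so far: 1 -> 14 -> 40
Step 4: curr=4, set curr.next=prev(1) | reversed so far: 4 -> 1 -> 14 -> 40

4 -> 1 -> 14 -> 40 -> None


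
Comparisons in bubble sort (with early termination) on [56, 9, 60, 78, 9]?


Algorithm: bubble sort (with early termination)
Input: [56, 9, 60, 78, 9]
Sorted: [9, 9, 56, 60, 78]

10


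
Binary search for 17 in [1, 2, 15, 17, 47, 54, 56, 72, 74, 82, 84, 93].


Step 1: lo=0, hi=11, mid=5, val=54
Step 2: lo=0, hi=4, mid=2, val=15
Step 3: lo=3, hi=4, mid=3, val=17

Found at index 3


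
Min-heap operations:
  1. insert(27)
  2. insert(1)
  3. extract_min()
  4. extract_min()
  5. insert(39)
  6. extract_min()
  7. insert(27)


insert(27) -> [27]
insert(1) -> [1, 27]
extract_min()->1, [27]
extract_min()->27, []
insert(39) -> [39]
extract_min()->39, []
insert(27) -> [27]

Final heap: [27]


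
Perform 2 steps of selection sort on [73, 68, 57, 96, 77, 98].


Initial: [73, 68, 57, 96, 77, 98]
Step 1: min=57 at 2
  Swap: [57, 68, 73, 96, 77, 98]
Step 2: min=68 at 1
  Swap: [57, 68, 73, 96, 77, 98]

After 2 steps: [57, 68, 73, 96, 77, 98]


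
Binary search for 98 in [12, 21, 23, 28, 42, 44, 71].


Step 1: lo=0, hi=6, mid=3, val=28
Step 2: lo=4, hi=6, mid=5, val=44
Step 3: lo=6, hi=6, mid=6, val=71

Not found


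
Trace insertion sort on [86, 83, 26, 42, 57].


Initial: [86, 83, 26, 42, 57]
Insert 83: [83, 86, 26, 42, 57]
Insert 26: [26, 83, 86, 42, 57]
Insert 42: [26, 42, 83, 86, 57]
Insert 57: [26, 42, 57, 83, 86]

Sorted: [26, 42, 57, 83, 86]


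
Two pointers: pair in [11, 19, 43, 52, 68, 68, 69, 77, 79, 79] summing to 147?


lo=0(11)+hi=9(79)=90
lo=1(19)+hi=9(79)=98
lo=2(43)+hi=9(79)=122
lo=3(52)+hi=9(79)=131
lo=4(68)+hi=9(79)=147

Yes: 68+79=147


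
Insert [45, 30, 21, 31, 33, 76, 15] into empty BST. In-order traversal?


Insert 45: root
Insert 30: L from 45
Insert 21: L from 45 -> L from 30
Insert 31: L from 45 -> R from 30
Insert 33: L from 45 -> R from 30 -> R from 31
Insert 76: R from 45
Insert 15: L from 45 -> L from 30 -> L from 21

In-order: [15, 21, 30, 31, 33, 45, 76]


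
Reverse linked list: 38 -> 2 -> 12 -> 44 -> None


Step 1: curr=38, set curr.next=prev(None) | reversed so far: 38
Step 2: curr=2, set curr.next=prev(38) | reversed so far: 2 -> 38
Step 3: curr=12, set curr.next=prev(2) | reversed so far: 12 -> 2 -> 38
Step 4: curr=44, set curr.next=prev(12) | reversed so far: 44 -> 12 -> 2 -> 38

44 -> 12 -> 2 -> 38 -> None


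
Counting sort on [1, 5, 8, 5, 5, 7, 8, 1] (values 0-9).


Input: [1, 5, 8, 5, 5, 7, 8, 1]
Counts: [0, 2, 0, 0, 0, 3, 0, 1, 2, 0]

Sorted: [1, 1, 5, 5, 5, 7, 8, 8]


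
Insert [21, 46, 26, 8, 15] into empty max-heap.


Insert 21: [21]
Insert 46: [46, 21]
Insert 26: [46, 21, 26]
Insert 8: [46, 21, 26, 8]
Insert 15: [46, 21, 26, 8, 15]

Final heap: [46, 21, 26, 8, 15]


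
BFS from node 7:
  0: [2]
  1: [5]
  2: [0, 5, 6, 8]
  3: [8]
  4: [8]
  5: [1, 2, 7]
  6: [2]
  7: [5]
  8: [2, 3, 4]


Visit 7, enqueue [5]
Visit 5, enqueue [1, 2]
Visit 1, enqueue []
Visit 2, enqueue [0, 6, 8]
Visit 0, enqueue []
Visit 6, enqueue []
Visit 8, enqueue [3, 4]
Visit 3, enqueue []
Visit 4, enqueue []

BFS order: [7, 5, 1, 2, 0, 6, 8, 3, 4]


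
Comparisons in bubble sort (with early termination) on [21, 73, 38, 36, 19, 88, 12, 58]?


Algorithm: bubble sort (with early termination)
Input: [21, 73, 38, 36, 19, 88, 12, 58]
Sorted: [12, 19, 21, 36, 38, 58, 73, 88]

28


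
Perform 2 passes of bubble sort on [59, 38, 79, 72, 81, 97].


Initial: [59, 38, 79, 72, 81, 97]
Pass 1: [38, 59, 72, 79, 81, 97] (2 swaps)
Pass 2: [38, 59, 72, 79, 81, 97] (0 swaps)

After 2 passes: [38, 59, 72, 79, 81, 97]


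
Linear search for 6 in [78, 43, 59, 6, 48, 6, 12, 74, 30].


i=0: 78!=6
i=1: 43!=6
i=2: 59!=6
i=3: 6==6 found!

Found at 3, 4 comps


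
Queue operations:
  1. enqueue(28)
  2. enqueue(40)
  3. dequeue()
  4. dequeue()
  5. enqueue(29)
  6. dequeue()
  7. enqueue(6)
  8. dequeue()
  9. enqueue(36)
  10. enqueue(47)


enqueue(28) -> [28]
enqueue(40) -> [28, 40]
dequeue()->28, [40]
dequeue()->40, []
enqueue(29) -> [29]
dequeue()->29, []
enqueue(6) -> [6]
dequeue()->6, []
enqueue(36) -> [36]
enqueue(47) -> [36, 47]

Final queue: [36, 47]


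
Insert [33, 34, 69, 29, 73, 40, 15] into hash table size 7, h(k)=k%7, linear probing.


Insert 33: h=5 -> slot 5
Insert 34: h=6 -> slot 6
Insert 69: h=6, 1 probes -> slot 0
Insert 29: h=1 -> slot 1
Insert 73: h=3 -> slot 3
Insert 40: h=5, 4 probes -> slot 2
Insert 15: h=1, 3 probes -> slot 4

Table: [69, 29, 40, 73, 15, 33, 34]


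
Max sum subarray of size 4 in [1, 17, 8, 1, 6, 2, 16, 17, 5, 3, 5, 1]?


[0:4]: 27
[1:5]: 32
[2:6]: 17
[3:7]: 25
[4:8]: 41
[5:9]: 40
[6:10]: 41
[7:11]: 30
[8:12]: 14

Max: 41 at [4:8]


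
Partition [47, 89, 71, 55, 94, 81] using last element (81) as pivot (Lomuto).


Pivot: 81
  47 <= 81: advance i (no swap)
  71 <= 81: swap -> [47, 71, 89, 55, 94, 81]
  55 <= 81: swap -> [47, 71, 55, 89, 94, 81]
Place pivot at 3: [47, 71, 55, 81, 94, 89]

Partitioned: [47, 71, 55, 81, 94, 89]


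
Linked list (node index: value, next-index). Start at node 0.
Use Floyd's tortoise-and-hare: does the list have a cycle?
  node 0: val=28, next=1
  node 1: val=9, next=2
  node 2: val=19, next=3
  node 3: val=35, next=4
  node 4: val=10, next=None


Floyd's tortoise (slow, +1) and hare (fast, +2):
  init: slow=0, fast=0
  step 1: slow=1, fast=2
  step 2: slow=2, fast=4
  step 3: fast -> None, no cycle

Cycle: no


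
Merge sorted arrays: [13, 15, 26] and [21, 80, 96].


Take 13 from A
Take 15 from A
Take 21 from B
Take 26 from A

Merged: [13, 15, 21, 26, 80, 96]


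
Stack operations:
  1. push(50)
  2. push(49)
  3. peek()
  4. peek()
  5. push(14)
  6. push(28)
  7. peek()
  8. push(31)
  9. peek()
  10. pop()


push(50) -> [50]
push(49) -> [50, 49]
peek()->49
peek()->49
push(14) -> [50, 49, 14]
push(28) -> [50, 49, 14, 28]
peek()->28
push(31) -> [50, 49, 14, 28, 31]
peek()->31
pop()->31, [50, 49, 14, 28]

Final stack: [50, 49, 14, 28]


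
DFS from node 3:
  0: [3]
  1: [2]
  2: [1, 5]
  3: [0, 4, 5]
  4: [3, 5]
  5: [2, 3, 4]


Visit 3, push [5, 4, 0]
Visit 0, push []
Visit 4, push [5]
Visit 5, push [2]
Visit 2, push [1]
Visit 1, push []

DFS order: [3, 0, 4, 5, 2, 1]


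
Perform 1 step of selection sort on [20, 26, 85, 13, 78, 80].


Initial: [20, 26, 85, 13, 78, 80]
Step 1: min=13 at 3
  Swap: [13, 26, 85, 20, 78, 80]

After 1 step: [13, 26, 85, 20, 78, 80]


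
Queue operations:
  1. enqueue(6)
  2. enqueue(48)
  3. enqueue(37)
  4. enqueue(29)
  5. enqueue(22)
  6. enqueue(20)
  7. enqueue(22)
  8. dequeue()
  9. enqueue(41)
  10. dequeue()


enqueue(6) -> [6]
enqueue(48) -> [6, 48]
enqueue(37) -> [6, 48, 37]
enqueue(29) -> [6, 48, 37, 29]
enqueue(22) -> [6, 48, 37, 29, 22]
enqueue(20) -> [6, 48, 37, 29, 22, 20]
enqueue(22) -> [6, 48, 37, 29, 22, 20, 22]
dequeue()->6, [48, 37, 29, 22, 20, 22]
enqueue(41) -> [48, 37, 29, 22, 20, 22, 41]
dequeue()->48, [37, 29, 22, 20, 22, 41]

Final queue: [37, 29, 22, 20, 22, 41]


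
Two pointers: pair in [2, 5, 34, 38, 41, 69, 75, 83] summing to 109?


lo=0(2)+hi=7(83)=85
lo=1(5)+hi=7(83)=88
lo=2(34)+hi=7(83)=117
lo=2(34)+hi=6(75)=109

Yes: 34+75=109


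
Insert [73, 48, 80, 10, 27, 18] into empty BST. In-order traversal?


Insert 73: root
Insert 48: L from 73
Insert 80: R from 73
Insert 10: L from 73 -> L from 48
Insert 27: L from 73 -> L from 48 -> R from 10
Insert 18: L from 73 -> L from 48 -> R from 10 -> L from 27

In-order: [10, 18, 27, 48, 73, 80]


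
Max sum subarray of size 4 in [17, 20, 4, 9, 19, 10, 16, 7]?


[0:4]: 50
[1:5]: 52
[2:6]: 42
[3:7]: 54
[4:8]: 52

Max: 54 at [3:7]


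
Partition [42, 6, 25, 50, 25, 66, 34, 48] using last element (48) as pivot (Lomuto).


Pivot: 48
  42 <= 48: advance i (no swap)
  6 <= 48: advance i (no swap)
  25 <= 48: advance i (no swap)
  25 <= 48: swap -> [42, 6, 25, 25, 50, 66, 34, 48]
  34 <= 48: swap -> [42, 6, 25, 25, 34, 66, 50, 48]
Place pivot at 5: [42, 6, 25, 25, 34, 48, 50, 66]

Partitioned: [42, 6, 25, 25, 34, 48, 50, 66]


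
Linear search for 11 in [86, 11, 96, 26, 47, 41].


i=0: 86!=11
i=1: 11==11 found!

Found at 1, 2 comps


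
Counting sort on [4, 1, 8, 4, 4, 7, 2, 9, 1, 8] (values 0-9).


Input: [4, 1, 8, 4, 4, 7, 2, 9, 1, 8]
Counts: [0, 2, 1, 0, 3, 0, 0, 1, 2, 1]

Sorted: [1, 1, 2, 4, 4, 4, 7, 8, 8, 9]


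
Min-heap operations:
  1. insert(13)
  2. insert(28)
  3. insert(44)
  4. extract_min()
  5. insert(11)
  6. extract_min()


insert(13) -> [13]
insert(28) -> [13, 28]
insert(44) -> [13, 28, 44]
extract_min()->13, [28, 44]
insert(11) -> [11, 44, 28]
extract_min()->11, [28, 44]

Final heap: [28, 44]


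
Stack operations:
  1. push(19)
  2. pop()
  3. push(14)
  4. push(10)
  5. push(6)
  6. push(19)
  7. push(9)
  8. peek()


push(19) -> [19]
pop()->19, []
push(14) -> [14]
push(10) -> [14, 10]
push(6) -> [14, 10, 6]
push(19) -> [14, 10, 6, 19]
push(9) -> [14, 10, 6, 19, 9]
peek()->9

Final stack: [14, 10, 6, 19, 9]


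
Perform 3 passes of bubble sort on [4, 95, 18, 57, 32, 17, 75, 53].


Initial: [4, 95, 18, 57, 32, 17, 75, 53]
Pass 1: [4, 18, 57, 32, 17, 75, 53, 95] (6 swaps)
Pass 2: [4, 18, 32, 17, 57, 53, 75, 95] (3 swaps)
Pass 3: [4, 18, 17, 32, 53, 57, 75, 95] (2 swaps)

After 3 passes: [4, 18, 17, 32, 53, 57, 75, 95]


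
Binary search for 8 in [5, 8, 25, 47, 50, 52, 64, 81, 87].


Step 1: lo=0, hi=8, mid=4, val=50
Step 2: lo=0, hi=3, mid=1, val=8

Found at index 1


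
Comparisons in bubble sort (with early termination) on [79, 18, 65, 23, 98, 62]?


Algorithm: bubble sort (with early termination)
Input: [79, 18, 65, 23, 98, 62]
Sorted: [18, 23, 62, 65, 79, 98]

14


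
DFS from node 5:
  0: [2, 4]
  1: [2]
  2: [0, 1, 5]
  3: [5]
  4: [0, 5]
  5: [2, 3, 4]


Visit 5, push [4, 3, 2]
Visit 2, push [1, 0]
Visit 0, push [4]
Visit 4, push []
Visit 1, push []
Visit 3, push []

DFS order: [5, 2, 0, 4, 1, 3]


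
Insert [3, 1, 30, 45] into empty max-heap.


Insert 3: [3]
Insert 1: [3, 1]
Insert 30: [30, 1, 3]
Insert 45: [45, 30, 3, 1]

Final heap: [45, 30, 3, 1]


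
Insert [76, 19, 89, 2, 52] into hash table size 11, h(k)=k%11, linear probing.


Insert 76: h=10 -> slot 10
Insert 19: h=8 -> slot 8
Insert 89: h=1 -> slot 1
Insert 2: h=2 -> slot 2
Insert 52: h=8, 1 probes -> slot 9

Table: [None, 89, 2, None, None, None, None, None, 19, 52, 76]


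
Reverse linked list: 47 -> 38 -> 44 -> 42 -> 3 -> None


Step 1: curr=47, set curr.next=prev(None) | reversed so far: 47
Step 2: curr=38, set curr.next=prev(47) | reversed so far: 38 -> 47
Step 3: curr=44, set curr.next=prev(38) | reversed so far: 44 -> 38 -> 47
Step 4: curr=42, set curr.next=prev(44) | reversed so far: 42 -> 44 -> 38 -> 47
Step 5: curr=3, set curr.next=prev(42) | reversed so far: 3 -> 42 -> 44 -> 38 -> 47

3 -> 42 -> 44 -> 38 -> 47 -> None


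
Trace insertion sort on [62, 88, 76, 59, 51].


Initial: [62, 88, 76, 59, 51]
Insert 88: [62, 88, 76, 59, 51]
Insert 76: [62, 76, 88, 59, 51]
Insert 59: [59, 62, 76, 88, 51]
Insert 51: [51, 59, 62, 76, 88]

Sorted: [51, 59, 62, 76, 88]


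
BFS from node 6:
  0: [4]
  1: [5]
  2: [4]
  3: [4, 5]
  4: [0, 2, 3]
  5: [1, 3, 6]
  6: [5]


Visit 6, enqueue [5]
Visit 5, enqueue [1, 3]
Visit 1, enqueue []
Visit 3, enqueue [4]
Visit 4, enqueue [0, 2]
Visit 0, enqueue []
Visit 2, enqueue []

BFS order: [6, 5, 1, 3, 4, 0, 2]


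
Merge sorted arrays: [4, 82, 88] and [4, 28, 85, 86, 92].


Take 4 from A
Take 4 from B
Take 28 from B
Take 82 from A
Take 85 from B
Take 86 from B
Take 88 from A

Merged: [4, 4, 28, 82, 85, 86, 88, 92]


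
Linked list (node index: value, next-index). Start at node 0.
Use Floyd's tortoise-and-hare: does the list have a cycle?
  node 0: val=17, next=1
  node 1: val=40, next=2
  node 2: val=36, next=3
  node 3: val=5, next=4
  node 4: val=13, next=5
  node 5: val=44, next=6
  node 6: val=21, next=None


Floyd's tortoise (slow, +1) and hare (fast, +2):
  init: slow=0, fast=0
  step 1: slow=1, fast=2
  step 2: slow=2, fast=4
  step 3: slow=3, fast=6
  step 4: fast -> None, no cycle

Cycle: no


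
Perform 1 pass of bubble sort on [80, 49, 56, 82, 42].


Initial: [80, 49, 56, 82, 42]
Pass 1: [49, 56, 80, 42, 82] (3 swaps)

After 1 pass: [49, 56, 80, 42, 82]


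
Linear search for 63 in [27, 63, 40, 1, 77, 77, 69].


i=0: 27!=63
i=1: 63==63 found!

Found at 1, 2 comps


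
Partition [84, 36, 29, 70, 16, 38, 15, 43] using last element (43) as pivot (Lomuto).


Pivot: 43
  36 <= 43: swap -> [36, 84, 29, 70, 16, 38, 15, 43]
  29 <= 43: swap -> [36, 29, 84, 70, 16, 38, 15, 43]
  16 <= 43: swap -> [36, 29, 16, 70, 84, 38, 15, 43]
  38 <= 43: swap -> [36, 29, 16, 38, 84, 70, 15, 43]
  15 <= 43: swap -> [36, 29, 16, 38, 15, 70, 84, 43]
Place pivot at 5: [36, 29, 16, 38, 15, 43, 84, 70]

Partitioned: [36, 29, 16, 38, 15, 43, 84, 70]


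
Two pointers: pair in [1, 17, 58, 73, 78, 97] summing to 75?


lo=0(1)+hi=5(97)=98
lo=0(1)+hi=4(78)=79
lo=0(1)+hi=3(73)=74
lo=1(17)+hi=3(73)=90
lo=1(17)+hi=2(58)=75

Yes: 17+58=75


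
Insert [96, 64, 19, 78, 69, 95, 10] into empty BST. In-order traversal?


Insert 96: root
Insert 64: L from 96
Insert 19: L from 96 -> L from 64
Insert 78: L from 96 -> R from 64
Insert 69: L from 96 -> R from 64 -> L from 78
Insert 95: L from 96 -> R from 64 -> R from 78
Insert 10: L from 96 -> L from 64 -> L from 19

In-order: [10, 19, 64, 69, 78, 95, 96]


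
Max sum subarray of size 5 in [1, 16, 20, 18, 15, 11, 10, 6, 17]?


[0:5]: 70
[1:6]: 80
[2:7]: 74
[3:8]: 60
[4:9]: 59

Max: 80 at [1:6]


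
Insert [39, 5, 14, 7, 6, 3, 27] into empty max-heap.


Insert 39: [39]
Insert 5: [39, 5]
Insert 14: [39, 5, 14]
Insert 7: [39, 7, 14, 5]
Insert 6: [39, 7, 14, 5, 6]
Insert 3: [39, 7, 14, 5, 6, 3]
Insert 27: [39, 7, 27, 5, 6, 3, 14]

Final heap: [39, 7, 27, 5, 6, 3, 14]


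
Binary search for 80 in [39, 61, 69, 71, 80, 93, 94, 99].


Step 1: lo=0, hi=7, mid=3, val=71
Step 2: lo=4, hi=7, mid=5, val=93
Step 3: lo=4, hi=4, mid=4, val=80

Found at index 4


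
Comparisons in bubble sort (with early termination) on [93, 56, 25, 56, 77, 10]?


Algorithm: bubble sort (with early termination)
Input: [93, 56, 25, 56, 77, 10]
Sorted: [10, 25, 56, 56, 77, 93]

15


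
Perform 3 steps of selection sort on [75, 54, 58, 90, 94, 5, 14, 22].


Initial: [75, 54, 58, 90, 94, 5, 14, 22]
Step 1: min=5 at 5
  Swap: [5, 54, 58, 90, 94, 75, 14, 22]
Step 2: min=14 at 6
  Swap: [5, 14, 58, 90, 94, 75, 54, 22]
Step 3: min=22 at 7
  Swap: [5, 14, 22, 90, 94, 75, 54, 58]

After 3 steps: [5, 14, 22, 90, 94, 75, 54, 58]


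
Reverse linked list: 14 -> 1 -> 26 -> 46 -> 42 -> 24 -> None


Step 1: curr=14, set curr.next=prev(None) | reversed so far: 14
Step 2: curr=1, set curr.next=prev(14) | reversed so far: 1 -> 14
Step 3: curr=26, set curr.next=prev(1) | reversed so far: 26 -> 1 -> 14
Step 4: curr=46, set curr.next=prev(26) | reversed so far: 46 -> 26 -> 1 -> 14
Step 5: curr=42, set curr.next=prev(46) | reversed so far: 42 -> 46 -> 26 -> 1 -> 14
Step 6: curr=24, set curr.next=prev(42) | reversed so far: 24 -> 42 -> 46 -> 26 -> 1 -> 14

24 -> 42 -> 46 -> 26 -> 1 -> 14 -> None


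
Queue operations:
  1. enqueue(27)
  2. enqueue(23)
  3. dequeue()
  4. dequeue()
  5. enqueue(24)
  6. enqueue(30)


enqueue(27) -> [27]
enqueue(23) -> [27, 23]
dequeue()->27, [23]
dequeue()->23, []
enqueue(24) -> [24]
enqueue(30) -> [24, 30]

Final queue: [24, 30]


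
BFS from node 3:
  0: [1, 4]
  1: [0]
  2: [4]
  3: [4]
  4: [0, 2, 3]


Visit 3, enqueue [4]
Visit 4, enqueue [0, 2]
Visit 0, enqueue [1]
Visit 2, enqueue []
Visit 1, enqueue []

BFS order: [3, 4, 0, 2, 1]


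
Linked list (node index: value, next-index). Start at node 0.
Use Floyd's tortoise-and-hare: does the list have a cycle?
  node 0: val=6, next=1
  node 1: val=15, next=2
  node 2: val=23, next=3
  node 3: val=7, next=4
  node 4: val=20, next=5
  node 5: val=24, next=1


Floyd's tortoise (slow, +1) and hare (fast, +2):
  init: slow=0, fast=0
  step 1: slow=1, fast=2
  step 2: slow=2, fast=4
  step 3: slow=3, fast=1
  step 4: slow=4, fast=3
  step 5: slow=5, fast=5
  slow == fast at node 5: cycle detected

Cycle: yes


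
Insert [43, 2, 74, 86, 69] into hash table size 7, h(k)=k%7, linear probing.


Insert 43: h=1 -> slot 1
Insert 2: h=2 -> slot 2
Insert 74: h=4 -> slot 4
Insert 86: h=2, 1 probes -> slot 3
Insert 69: h=6 -> slot 6

Table: [None, 43, 2, 86, 74, None, 69]


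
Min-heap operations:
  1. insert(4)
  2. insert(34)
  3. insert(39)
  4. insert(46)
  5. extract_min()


insert(4) -> [4]
insert(34) -> [4, 34]
insert(39) -> [4, 34, 39]
insert(46) -> [4, 34, 39, 46]
extract_min()->4, [34, 46, 39]

Final heap: [34, 46, 39]


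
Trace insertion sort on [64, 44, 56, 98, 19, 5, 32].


Initial: [64, 44, 56, 98, 19, 5, 32]
Insert 44: [44, 64, 56, 98, 19, 5, 32]
Insert 56: [44, 56, 64, 98, 19, 5, 32]
Insert 98: [44, 56, 64, 98, 19, 5, 32]
Insert 19: [19, 44, 56, 64, 98, 5, 32]
Insert 5: [5, 19, 44, 56, 64, 98, 32]
Insert 32: [5, 19, 32, 44, 56, 64, 98]

Sorted: [5, 19, 32, 44, 56, 64, 98]


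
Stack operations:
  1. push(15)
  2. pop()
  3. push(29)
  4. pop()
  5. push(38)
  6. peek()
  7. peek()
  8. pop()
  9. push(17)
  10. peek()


push(15) -> [15]
pop()->15, []
push(29) -> [29]
pop()->29, []
push(38) -> [38]
peek()->38
peek()->38
pop()->38, []
push(17) -> [17]
peek()->17

Final stack: [17]


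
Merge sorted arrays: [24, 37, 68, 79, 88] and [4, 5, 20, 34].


Take 4 from B
Take 5 from B
Take 20 from B
Take 24 from A
Take 34 from B

Merged: [4, 5, 20, 24, 34, 37, 68, 79, 88]


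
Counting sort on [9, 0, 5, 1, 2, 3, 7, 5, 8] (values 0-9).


Input: [9, 0, 5, 1, 2, 3, 7, 5, 8]
Counts: [1, 1, 1, 1, 0, 2, 0, 1, 1, 1]

Sorted: [0, 1, 2, 3, 5, 5, 7, 8, 9]


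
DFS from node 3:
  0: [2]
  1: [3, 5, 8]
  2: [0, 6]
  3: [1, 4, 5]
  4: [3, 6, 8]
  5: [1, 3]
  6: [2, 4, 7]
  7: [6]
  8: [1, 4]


Visit 3, push [5, 4, 1]
Visit 1, push [8, 5]
Visit 5, push []
Visit 8, push [4]
Visit 4, push [6]
Visit 6, push [7, 2]
Visit 2, push [0]
Visit 0, push []
Visit 7, push []

DFS order: [3, 1, 5, 8, 4, 6, 2, 0, 7]


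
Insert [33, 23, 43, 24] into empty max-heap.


Insert 33: [33]
Insert 23: [33, 23]
Insert 43: [43, 23, 33]
Insert 24: [43, 24, 33, 23]

Final heap: [43, 24, 33, 23]


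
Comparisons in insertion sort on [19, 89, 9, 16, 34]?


Algorithm: insertion sort
Input: [19, 89, 9, 16, 34]
Sorted: [9, 16, 19, 34, 89]

8


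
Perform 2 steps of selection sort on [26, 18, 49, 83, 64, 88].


Initial: [26, 18, 49, 83, 64, 88]
Step 1: min=18 at 1
  Swap: [18, 26, 49, 83, 64, 88]
Step 2: min=26 at 1
  Swap: [18, 26, 49, 83, 64, 88]

After 2 steps: [18, 26, 49, 83, 64, 88]


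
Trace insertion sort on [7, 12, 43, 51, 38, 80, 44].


Initial: [7, 12, 43, 51, 38, 80, 44]
Insert 12: [7, 12, 43, 51, 38, 80, 44]
Insert 43: [7, 12, 43, 51, 38, 80, 44]
Insert 51: [7, 12, 43, 51, 38, 80, 44]
Insert 38: [7, 12, 38, 43, 51, 80, 44]
Insert 80: [7, 12, 38, 43, 51, 80, 44]
Insert 44: [7, 12, 38, 43, 44, 51, 80]

Sorted: [7, 12, 38, 43, 44, 51, 80]


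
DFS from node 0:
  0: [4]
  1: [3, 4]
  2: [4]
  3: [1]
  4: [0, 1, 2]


Visit 0, push [4]
Visit 4, push [2, 1]
Visit 1, push [3]
Visit 3, push []
Visit 2, push []

DFS order: [0, 4, 1, 3, 2]


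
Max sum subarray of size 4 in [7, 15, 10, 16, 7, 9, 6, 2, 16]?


[0:4]: 48
[1:5]: 48
[2:6]: 42
[3:7]: 38
[4:8]: 24
[5:9]: 33

Max: 48 at [0:4]


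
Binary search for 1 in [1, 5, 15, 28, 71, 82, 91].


Step 1: lo=0, hi=6, mid=3, val=28
Step 2: lo=0, hi=2, mid=1, val=5
Step 3: lo=0, hi=0, mid=0, val=1

Found at index 0


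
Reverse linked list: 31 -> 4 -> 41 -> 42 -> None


Step 1: curr=31, set curr.next=prev(None) | reversed so far: 31
Step 2: curr=4, set curr.next=prev(31) | reversed so far: 4 -> 31
Step 3: curr=41, set curr.next=prev(4) | reversed so far: 41 -> 4 -> 31
Step 4: curr=42, set curr.next=prev(41) | reversed so far: 42 -> 41 -> 4 -> 31

42 -> 41 -> 4 -> 31 -> None


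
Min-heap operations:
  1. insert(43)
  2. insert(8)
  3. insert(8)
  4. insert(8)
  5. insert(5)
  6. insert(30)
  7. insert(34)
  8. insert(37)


insert(43) -> [43]
insert(8) -> [8, 43]
insert(8) -> [8, 43, 8]
insert(8) -> [8, 8, 8, 43]
insert(5) -> [5, 8, 8, 43, 8]
insert(30) -> [5, 8, 8, 43, 8, 30]
insert(34) -> [5, 8, 8, 43, 8, 30, 34]
insert(37) -> [5, 8, 8, 37, 8, 30, 34, 43]

Final heap: [5, 8, 8, 37, 8, 30, 34, 43]


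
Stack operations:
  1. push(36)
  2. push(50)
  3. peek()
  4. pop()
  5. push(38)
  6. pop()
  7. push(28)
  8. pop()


push(36) -> [36]
push(50) -> [36, 50]
peek()->50
pop()->50, [36]
push(38) -> [36, 38]
pop()->38, [36]
push(28) -> [36, 28]
pop()->28, [36]

Final stack: [36]


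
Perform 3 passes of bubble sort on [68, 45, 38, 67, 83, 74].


Initial: [68, 45, 38, 67, 83, 74]
Pass 1: [45, 38, 67, 68, 74, 83] (4 swaps)
Pass 2: [38, 45, 67, 68, 74, 83] (1 swaps)
Pass 3: [38, 45, 67, 68, 74, 83] (0 swaps)

After 3 passes: [38, 45, 67, 68, 74, 83]


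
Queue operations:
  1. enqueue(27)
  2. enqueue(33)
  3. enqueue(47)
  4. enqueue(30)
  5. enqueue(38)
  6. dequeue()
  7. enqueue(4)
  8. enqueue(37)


enqueue(27) -> [27]
enqueue(33) -> [27, 33]
enqueue(47) -> [27, 33, 47]
enqueue(30) -> [27, 33, 47, 30]
enqueue(38) -> [27, 33, 47, 30, 38]
dequeue()->27, [33, 47, 30, 38]
enqueue(4) -> [33, 47, 30, 38, 4]
enqueue(37) -> [33, 47, 30, 38, 4, 37]

Final queue: [33, 47, 30, 38, 4, 37]


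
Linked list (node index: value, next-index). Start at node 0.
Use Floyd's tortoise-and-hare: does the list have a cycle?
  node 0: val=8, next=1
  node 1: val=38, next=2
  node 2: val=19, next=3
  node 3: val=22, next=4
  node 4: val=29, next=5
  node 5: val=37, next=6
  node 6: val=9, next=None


Floyd's tortoise (slow, +1) and hare (fast, +2):
  init: slow=0, fast=0
  step 1: slow=1, fast=2
  step 2: slow=2, fast=4
  step 3: slow=3, fast=6
  step 4: fast -> None, no cycle

Cycle: no


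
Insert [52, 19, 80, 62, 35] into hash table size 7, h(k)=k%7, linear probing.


Insert 52: h=3 -> slot 3
Insert 19: h=5 -> slot 5
Insert 80: h=3, 1 probes -> slot 4
Insert 62: h=6 -> slot 6
Insert 35: h=0 -> slot 0

Table: [35, None, None, 52, 80, 19, 62]


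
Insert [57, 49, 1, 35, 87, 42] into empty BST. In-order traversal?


Insert 57: root
Insert 49: L from 57
Insert 1: L from 57 -> L from 49
Insert 35: L from 57 -> L from 49 -> R from 1
Insert 87: R from 57
Insert 42: L from 57 -> L from 49 -> R from 1 -> R from 35

In-order: [1, 35, 42, 49, 57, 87]
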